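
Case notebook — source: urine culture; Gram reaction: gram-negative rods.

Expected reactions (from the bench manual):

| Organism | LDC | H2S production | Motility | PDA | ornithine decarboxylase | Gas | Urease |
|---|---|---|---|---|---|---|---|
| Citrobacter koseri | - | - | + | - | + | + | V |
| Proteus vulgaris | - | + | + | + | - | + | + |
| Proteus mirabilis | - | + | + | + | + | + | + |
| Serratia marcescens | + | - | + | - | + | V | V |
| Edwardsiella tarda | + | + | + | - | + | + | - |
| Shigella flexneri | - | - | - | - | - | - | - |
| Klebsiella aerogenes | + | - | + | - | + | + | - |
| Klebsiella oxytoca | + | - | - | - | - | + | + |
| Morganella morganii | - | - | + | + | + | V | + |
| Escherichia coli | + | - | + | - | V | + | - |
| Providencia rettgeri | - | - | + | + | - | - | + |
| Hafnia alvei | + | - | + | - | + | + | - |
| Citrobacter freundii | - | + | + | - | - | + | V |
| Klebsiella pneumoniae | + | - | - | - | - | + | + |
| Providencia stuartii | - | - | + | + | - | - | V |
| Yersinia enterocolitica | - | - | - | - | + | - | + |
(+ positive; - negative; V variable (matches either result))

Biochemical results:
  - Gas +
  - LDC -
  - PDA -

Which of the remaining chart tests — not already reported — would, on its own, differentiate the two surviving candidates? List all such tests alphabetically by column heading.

PDA -: excludes 5 organisms — 11 left.
Gas +: excludes Shigella flexneri, Yersinia enterocolitica — 9 left.
LDC -: excludes 7 organisms — 2 left.
Two candidates remain: Citrobacter freundii and Citrobacter koseri.
  H2S production: Citrobacter freundii +, Citrobacter koseri - — discriminates.
  Motility: + vs + — same for both, does not separate.
  ornithine decarboxylase: Citrobacter freundii -, Citrobacter koseri + — discriminates.
  Urease: V vs V — variable for at least one, does not separate.

H2S production, ornithine decarboxylase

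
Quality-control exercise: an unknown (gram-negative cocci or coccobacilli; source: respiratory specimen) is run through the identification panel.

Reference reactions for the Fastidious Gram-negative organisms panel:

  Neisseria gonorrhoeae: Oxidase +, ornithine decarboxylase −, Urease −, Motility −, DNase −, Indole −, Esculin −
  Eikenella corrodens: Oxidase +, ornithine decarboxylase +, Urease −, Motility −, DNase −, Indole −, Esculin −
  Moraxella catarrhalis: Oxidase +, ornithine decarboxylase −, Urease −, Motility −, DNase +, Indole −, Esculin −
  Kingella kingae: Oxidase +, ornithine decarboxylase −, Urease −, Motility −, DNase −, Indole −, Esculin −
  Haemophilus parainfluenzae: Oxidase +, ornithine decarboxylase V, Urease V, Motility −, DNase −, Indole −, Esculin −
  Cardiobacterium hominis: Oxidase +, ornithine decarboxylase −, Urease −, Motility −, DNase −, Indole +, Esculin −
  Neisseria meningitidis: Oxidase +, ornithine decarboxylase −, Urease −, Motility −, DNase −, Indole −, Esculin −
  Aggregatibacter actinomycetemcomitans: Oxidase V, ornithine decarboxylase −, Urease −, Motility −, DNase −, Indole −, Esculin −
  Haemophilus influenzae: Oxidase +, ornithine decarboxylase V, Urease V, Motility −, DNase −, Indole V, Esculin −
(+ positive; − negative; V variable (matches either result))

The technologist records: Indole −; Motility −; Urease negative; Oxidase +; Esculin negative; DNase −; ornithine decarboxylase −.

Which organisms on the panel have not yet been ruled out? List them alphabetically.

Aggregatibacter actinomycetemcomitans, Haemophilus influenzae, Haemophilus parainfluenzae, Kingella kingae, Neisseria gonorrhoeae, Neisseria meningitidis

Esculin −: all 9 remaining candidates are consistent.
Indole −: excludes Cardiobacterium hominis — 8 left.
Motility −: all 8 remaining candidates are consistent.
DNase −: excludes Moraxella catarrhalis — 7 left.
Oxidase +: all 7 remaining candidates are consistent.
Urease −: all 7 remaining candidates are consistent.
ornithine decarboxylase −: excludes Eikenella corrodens — 6 left.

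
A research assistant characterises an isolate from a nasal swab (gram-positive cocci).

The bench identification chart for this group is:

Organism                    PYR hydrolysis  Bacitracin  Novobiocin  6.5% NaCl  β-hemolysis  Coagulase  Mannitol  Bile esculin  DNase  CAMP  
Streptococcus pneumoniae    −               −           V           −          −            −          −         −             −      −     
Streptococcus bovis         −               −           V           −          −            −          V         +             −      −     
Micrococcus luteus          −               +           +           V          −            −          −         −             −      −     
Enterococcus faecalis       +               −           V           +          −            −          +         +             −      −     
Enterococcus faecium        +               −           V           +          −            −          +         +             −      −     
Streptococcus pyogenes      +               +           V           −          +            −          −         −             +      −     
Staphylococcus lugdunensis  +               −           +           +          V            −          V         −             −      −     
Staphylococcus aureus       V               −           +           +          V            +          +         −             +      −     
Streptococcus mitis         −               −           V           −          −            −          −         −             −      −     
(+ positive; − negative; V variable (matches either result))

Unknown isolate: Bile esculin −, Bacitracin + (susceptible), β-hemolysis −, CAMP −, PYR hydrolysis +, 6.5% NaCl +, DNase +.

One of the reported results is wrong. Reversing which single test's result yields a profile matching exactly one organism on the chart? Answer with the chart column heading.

Bacitracin

As reported, no row in the chart matches all 7 reactions.
Reversing CAMP → still no organism matches.
Reversing PYR hydrolysis → still no organism matches.
Reversing DNase → still no organism matches.
Reversing Bacitracin (to −) → unique match: Staphylococcus aureus.
Reversing 6.5% NaCl → still no organism matches.
Reversing Bile esculin → still no organism matches.
Reversing β-hemolysis → still no organism matches.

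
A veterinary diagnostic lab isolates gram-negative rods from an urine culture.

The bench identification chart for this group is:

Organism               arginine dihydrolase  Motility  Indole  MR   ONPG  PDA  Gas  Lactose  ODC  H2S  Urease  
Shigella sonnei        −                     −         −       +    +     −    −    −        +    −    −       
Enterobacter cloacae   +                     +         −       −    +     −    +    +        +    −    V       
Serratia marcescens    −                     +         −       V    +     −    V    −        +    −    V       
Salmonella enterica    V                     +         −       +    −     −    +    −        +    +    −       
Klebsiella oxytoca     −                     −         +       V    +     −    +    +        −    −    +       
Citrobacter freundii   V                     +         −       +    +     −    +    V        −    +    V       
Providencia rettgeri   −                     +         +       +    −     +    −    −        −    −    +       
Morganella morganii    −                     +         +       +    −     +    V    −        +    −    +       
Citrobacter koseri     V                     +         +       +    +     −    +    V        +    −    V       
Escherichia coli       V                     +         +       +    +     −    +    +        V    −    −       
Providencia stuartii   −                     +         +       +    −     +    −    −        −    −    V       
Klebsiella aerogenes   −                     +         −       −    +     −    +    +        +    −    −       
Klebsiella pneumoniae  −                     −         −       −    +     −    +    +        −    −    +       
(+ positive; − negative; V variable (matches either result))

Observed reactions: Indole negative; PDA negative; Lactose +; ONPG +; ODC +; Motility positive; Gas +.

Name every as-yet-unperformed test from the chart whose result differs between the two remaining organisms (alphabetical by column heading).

arginine dihydrolase

ONPG +: excludes Salmonella enterica, Providencia rettgeri, Morganella morganii, Providencia stuartii — 9 left.
Indole −: excludes Klebsiella oxytoca, Citrobacter koseri, Escherichia coli — 6 left.
PDA −: all 6 remaining candidates are consistent.
Gas +: excludes Shigella sonnei — 5 left.
Lactose +: excludes Serratia marcescens — 4 left.
Motility +: excludes Klebsiella pneumoniae — 3 left.
ODC +: excludes Citrobacter freundii — 2 left.
Two candidates remain: Enterobacter cloacae and Klebsiella aerogenes.
  arginine dihydrolase: Enterobacter cloacae +, Klebsiella aerogenes − — discriminates.
  MR: − vs − — same for both, does not separate.
  H2S: − vs − — same for both, does not separate.
  Urease: V vs − — variable for at least one, does not separate.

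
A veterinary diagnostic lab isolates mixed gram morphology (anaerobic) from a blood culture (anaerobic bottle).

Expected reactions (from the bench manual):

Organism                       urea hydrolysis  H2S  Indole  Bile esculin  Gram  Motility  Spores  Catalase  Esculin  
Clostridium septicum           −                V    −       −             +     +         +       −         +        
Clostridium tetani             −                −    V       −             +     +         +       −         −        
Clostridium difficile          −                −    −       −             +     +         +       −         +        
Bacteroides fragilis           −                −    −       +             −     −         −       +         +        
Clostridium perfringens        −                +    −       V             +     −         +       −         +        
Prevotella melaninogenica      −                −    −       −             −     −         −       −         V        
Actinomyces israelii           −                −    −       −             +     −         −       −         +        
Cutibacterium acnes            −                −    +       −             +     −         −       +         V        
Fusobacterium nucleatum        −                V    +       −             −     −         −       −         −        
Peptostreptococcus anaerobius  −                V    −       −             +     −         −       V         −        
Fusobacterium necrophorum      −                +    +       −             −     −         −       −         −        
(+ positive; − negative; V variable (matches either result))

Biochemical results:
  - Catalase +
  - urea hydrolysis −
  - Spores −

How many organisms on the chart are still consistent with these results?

3

Catalase +: excludes 8 organisms — 3 left.
urea hydrolysis −: all 3 remaining candidates are consistent.
Spores −: all 3 remaining candidates are consistent.
Still consistent: Bacteroides fragilis, Cutibacterium acnes, Peptostreptococcus anaerobius.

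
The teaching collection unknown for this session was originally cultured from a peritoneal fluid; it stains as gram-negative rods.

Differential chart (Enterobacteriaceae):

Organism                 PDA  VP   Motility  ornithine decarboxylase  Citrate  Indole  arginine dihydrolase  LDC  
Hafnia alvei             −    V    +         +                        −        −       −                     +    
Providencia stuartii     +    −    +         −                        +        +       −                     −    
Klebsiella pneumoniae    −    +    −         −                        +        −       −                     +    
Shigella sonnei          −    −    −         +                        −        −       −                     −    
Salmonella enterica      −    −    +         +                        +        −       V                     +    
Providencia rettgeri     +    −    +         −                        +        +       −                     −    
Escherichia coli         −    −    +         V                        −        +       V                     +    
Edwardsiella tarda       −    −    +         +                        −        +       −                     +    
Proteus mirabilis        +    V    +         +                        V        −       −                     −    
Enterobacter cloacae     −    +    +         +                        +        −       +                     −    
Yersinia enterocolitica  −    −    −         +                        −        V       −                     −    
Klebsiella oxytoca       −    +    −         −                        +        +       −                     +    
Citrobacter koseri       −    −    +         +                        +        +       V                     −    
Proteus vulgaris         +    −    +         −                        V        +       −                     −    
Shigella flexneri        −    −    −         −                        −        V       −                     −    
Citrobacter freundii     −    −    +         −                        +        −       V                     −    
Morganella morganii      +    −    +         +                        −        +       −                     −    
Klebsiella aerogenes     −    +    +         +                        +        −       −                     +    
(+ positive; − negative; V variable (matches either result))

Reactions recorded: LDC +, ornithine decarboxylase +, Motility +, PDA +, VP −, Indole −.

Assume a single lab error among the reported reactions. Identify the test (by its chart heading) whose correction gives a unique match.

LDC

As reported, no row in the chart matches all 6 reactions.
Reversing Motility → still no organism matches.
Reversing ornithine decarboxylase → still no organism matches.
Reversing VP → still no organism matches.
Reversing LDC (to −) → unique match: Proteus mirabilis.
Reversing PDA → 2 organisms match (not unique).
Reversing Indole → still no organism matches.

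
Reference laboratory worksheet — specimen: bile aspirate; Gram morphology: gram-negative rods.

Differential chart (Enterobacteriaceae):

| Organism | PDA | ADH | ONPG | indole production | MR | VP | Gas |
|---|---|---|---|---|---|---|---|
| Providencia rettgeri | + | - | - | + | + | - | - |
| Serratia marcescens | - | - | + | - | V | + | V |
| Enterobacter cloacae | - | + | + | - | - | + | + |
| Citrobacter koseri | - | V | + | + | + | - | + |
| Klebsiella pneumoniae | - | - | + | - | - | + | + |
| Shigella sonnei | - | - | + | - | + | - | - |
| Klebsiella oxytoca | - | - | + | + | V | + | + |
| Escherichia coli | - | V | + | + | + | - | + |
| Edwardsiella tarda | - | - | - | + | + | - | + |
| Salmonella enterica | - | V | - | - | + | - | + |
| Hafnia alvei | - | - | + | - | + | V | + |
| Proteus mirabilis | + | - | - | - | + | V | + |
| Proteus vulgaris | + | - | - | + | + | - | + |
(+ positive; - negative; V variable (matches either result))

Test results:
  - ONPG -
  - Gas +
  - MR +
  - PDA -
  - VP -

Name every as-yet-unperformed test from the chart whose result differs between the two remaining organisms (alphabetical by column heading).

indole production

MR +: excludes Enterobacter cloacae, Klebsiella pneumoniae — 11 left.
Gas +: excludes Providencia rettgeri, Shigella sonnei — 9 left.
VP -: excludes Serratia marcescens, Klebsiella oxytoca — 7 left.
ONPG -: excludes Citrobacter koseri, Escherichia coli, Hafnia alvei — 4 left.
PDA -: excludes Proteus mirabilis, Proteus vulgaris — 2 left.
Two candidates remain: Edwardsiella tarda and Salmonella enterica.
  ADH: - vs V — variable for at least one, does not separate.
  indole production: Edwardsiella tarda +, Salmonella enterica - — discriminates.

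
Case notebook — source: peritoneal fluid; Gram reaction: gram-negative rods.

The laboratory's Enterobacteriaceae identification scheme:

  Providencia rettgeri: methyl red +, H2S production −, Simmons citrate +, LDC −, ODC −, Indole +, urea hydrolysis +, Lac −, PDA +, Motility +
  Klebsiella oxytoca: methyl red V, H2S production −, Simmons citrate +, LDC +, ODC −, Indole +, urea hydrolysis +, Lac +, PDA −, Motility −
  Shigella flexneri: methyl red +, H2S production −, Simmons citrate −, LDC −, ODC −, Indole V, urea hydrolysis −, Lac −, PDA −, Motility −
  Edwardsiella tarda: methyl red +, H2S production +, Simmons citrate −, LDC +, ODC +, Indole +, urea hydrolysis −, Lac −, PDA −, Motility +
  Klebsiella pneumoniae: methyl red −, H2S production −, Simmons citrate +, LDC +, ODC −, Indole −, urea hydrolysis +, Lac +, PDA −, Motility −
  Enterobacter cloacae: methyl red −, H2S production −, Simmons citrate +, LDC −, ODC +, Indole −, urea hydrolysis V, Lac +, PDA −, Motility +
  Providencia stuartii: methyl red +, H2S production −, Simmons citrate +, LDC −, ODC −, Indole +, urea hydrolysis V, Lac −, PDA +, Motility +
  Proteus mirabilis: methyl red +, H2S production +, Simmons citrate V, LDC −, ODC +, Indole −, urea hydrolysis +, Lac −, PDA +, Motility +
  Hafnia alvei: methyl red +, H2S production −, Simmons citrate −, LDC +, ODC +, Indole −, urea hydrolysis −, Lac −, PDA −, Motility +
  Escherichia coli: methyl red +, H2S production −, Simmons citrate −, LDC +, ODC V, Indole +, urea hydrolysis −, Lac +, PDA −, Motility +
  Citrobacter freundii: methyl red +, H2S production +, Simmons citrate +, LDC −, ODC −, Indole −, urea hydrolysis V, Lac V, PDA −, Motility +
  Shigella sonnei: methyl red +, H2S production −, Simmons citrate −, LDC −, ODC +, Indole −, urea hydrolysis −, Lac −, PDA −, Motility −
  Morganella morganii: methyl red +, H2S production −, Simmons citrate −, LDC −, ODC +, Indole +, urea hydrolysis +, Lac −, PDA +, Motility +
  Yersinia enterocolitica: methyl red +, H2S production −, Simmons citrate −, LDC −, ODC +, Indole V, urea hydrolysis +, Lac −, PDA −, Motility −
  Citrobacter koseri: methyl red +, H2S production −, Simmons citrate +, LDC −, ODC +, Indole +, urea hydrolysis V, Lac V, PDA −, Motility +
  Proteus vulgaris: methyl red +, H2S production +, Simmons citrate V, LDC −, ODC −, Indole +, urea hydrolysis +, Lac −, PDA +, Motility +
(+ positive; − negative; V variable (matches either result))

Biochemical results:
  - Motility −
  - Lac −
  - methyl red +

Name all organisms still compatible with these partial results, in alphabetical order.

Shigella flexneri, Shigella sonnei, Yersinia enterocolitica

Motility −: excludes 11 organisms — 5 left.
methyl red +: excludes Klebsiella pneumoniae — 4 left.
Lac −: excludes Klebsiella oxytoca — 3 left.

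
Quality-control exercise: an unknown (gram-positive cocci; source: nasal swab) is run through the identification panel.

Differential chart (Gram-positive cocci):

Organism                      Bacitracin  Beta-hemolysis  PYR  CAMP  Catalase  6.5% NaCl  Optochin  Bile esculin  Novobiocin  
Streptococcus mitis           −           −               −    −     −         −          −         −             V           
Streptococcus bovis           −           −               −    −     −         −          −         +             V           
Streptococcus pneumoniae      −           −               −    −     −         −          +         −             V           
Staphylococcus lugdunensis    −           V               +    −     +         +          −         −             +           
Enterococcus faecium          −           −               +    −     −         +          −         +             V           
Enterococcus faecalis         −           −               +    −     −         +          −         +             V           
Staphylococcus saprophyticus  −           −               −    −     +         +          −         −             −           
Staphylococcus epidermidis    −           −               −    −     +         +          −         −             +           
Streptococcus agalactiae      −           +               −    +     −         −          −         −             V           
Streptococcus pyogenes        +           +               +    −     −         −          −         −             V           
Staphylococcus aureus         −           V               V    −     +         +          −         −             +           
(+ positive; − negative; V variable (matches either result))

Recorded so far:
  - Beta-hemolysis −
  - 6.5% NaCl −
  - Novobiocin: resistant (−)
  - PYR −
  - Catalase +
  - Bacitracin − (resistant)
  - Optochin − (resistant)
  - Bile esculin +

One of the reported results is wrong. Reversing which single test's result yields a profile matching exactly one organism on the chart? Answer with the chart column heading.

Catalase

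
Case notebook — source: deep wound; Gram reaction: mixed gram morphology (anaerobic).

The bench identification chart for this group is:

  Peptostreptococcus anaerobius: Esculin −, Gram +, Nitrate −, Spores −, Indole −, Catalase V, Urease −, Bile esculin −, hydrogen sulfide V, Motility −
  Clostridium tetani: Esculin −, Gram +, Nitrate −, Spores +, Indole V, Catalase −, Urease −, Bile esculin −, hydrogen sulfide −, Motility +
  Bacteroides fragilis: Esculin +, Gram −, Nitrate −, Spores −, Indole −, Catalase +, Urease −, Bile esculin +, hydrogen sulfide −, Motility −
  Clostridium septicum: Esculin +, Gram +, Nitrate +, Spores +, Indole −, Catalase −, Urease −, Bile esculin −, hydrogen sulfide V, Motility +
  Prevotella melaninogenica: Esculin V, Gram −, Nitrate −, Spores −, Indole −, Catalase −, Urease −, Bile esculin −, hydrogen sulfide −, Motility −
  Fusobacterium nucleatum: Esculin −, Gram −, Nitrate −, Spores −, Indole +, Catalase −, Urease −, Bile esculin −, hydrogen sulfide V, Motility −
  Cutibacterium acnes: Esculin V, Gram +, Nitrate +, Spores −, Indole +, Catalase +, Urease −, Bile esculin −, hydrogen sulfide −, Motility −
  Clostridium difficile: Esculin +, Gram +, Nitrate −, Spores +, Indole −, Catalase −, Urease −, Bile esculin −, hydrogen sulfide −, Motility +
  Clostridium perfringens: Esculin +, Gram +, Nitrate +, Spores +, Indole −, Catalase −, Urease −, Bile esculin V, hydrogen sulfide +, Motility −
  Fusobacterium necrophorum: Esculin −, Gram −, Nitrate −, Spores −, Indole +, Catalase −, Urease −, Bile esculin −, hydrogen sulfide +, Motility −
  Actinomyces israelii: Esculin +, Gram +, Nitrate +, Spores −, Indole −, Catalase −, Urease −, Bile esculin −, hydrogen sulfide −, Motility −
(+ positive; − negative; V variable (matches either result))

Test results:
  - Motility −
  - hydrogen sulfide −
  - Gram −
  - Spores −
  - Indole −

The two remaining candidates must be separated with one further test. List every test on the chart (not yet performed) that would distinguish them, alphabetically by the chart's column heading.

Indole −: excludes Fusobacterium nucleatum, Cutibacterium acnes, Fusobacterium necrophorum — 8 left.
Spores −: excludes Clostridium tetani, Clostridium septicum, Clostridium difficile, Clostridium perfringens — 4 left.
Motility −: all 4 remaining candidates are consistent.
hydrogen sulfide −: all 4 remaining candidates are consistent.
Gram −: excludes Peptostreptococcus anaerobius, Actinomyces israelii — 2 left.
Two candidates remain: Bacteroides fragilis and Prevotella melaninogenica.
  Esculin: + vs V — variable for at least one, does not separate.
  Nitrate: − vs − — same for both, does not separate.
  Catalase: Bacteroides fragilis +, Prevotella melaninogenica − — discriminates.
  Urease: − vs − — same for both, does not separate.
  Bile esculin: Bacteroides fragilis +, Prevotella melaninogenica − — discriminates.

Bile esculin, Catalase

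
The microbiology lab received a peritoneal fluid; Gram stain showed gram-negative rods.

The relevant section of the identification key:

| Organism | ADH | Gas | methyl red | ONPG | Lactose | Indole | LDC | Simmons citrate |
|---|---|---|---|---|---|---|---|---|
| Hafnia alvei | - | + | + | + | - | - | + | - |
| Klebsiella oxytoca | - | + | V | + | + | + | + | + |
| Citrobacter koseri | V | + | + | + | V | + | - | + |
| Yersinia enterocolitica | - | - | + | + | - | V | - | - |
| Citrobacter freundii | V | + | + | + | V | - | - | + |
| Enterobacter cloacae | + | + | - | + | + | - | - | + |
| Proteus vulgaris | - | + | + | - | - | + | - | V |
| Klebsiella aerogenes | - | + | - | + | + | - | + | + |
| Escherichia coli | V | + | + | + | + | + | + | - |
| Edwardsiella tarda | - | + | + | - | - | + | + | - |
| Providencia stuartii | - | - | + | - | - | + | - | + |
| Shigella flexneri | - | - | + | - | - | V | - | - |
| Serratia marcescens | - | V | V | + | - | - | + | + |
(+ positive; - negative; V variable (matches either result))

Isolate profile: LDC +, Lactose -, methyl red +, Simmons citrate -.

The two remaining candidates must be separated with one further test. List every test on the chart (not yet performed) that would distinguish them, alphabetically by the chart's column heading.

Lactose -: excludes Klebsiella oxytoca, Enterobacter cloacae, Klebsiella aerogenes, Escherichia coli — 9 left.
methyl red +: all 9 remaining candidates are consistent.
Simmons citrate -: excludes Citrobacter koseri, Citrobacter freundii, Providencia stuartii, Serratia marcescens — 5 left.
LDC +: excludes Yersinia enterocolitica, Proteus vulgaris, Shigella flexneri — 2 left.
Two candidates remain: Edwardsiella tarda and Hafnia alvei.
  ADH: - vs - — same for both, does not separate.
  Gas: + vs + — same for both, does not separate.
  ONPG: Edwardsiella tarda -, Hafnia alvei + — discriminates.
  Indole: Edwardsiella tarda +, Hafnia alvei - — discriminates.

Indole, ONPG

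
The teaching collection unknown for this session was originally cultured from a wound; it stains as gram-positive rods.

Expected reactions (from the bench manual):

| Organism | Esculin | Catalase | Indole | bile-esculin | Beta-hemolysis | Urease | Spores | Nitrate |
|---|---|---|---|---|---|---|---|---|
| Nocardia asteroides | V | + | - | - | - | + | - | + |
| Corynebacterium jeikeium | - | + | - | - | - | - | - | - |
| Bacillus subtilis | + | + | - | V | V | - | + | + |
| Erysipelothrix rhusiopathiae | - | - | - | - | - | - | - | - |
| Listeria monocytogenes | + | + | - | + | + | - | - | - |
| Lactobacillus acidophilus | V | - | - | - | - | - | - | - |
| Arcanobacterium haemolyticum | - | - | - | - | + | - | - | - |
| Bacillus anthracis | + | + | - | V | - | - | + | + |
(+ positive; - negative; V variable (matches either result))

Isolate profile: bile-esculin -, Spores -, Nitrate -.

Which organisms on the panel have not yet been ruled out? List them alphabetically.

Nitrate -: excludes Nocardia asteroides, Bacillus subtilis, Bacillus anthracis — 5 left.
Spores -: all 5 remaining candidates are consistent.
bile-esculin -: excludes Listeria monocytogenes — 4 left.

Arcanobacterium haemolyticum, Corynebacterium jeikeium, Erysipelothrix rhusiopathiae, Lactobacillus acidophilus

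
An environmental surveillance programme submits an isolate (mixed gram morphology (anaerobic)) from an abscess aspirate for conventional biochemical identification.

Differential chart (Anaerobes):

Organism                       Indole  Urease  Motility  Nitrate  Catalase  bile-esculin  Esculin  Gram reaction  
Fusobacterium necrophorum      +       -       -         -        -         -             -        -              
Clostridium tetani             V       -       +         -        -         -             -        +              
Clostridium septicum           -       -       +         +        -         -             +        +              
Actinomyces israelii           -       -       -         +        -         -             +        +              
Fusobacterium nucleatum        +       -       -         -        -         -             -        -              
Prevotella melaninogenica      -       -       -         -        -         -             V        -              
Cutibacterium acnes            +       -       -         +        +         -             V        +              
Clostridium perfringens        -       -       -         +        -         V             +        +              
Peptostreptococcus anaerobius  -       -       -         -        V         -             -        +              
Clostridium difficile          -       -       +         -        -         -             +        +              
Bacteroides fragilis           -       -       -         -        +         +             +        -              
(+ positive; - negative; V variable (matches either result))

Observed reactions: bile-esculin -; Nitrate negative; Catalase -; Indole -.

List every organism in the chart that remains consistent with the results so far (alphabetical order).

Clostridium difficile, Clostridium tetani, Peptostreptococcus anaerobius, Prevotella melaninogenica

Indole -: excludes Fusobacterium necrophorum, Fusobacterium nucleatum, Cutibacterium acnes — 8 left.
Catalase -: excludes Bacteroides fragilis — 7 left.
bile-esculin -: all 7 remaining candidates are consistent.
Nitrate -: excludes Clostridium septicum, Actinomyces israelii, Clostridium perfringens — 4 left.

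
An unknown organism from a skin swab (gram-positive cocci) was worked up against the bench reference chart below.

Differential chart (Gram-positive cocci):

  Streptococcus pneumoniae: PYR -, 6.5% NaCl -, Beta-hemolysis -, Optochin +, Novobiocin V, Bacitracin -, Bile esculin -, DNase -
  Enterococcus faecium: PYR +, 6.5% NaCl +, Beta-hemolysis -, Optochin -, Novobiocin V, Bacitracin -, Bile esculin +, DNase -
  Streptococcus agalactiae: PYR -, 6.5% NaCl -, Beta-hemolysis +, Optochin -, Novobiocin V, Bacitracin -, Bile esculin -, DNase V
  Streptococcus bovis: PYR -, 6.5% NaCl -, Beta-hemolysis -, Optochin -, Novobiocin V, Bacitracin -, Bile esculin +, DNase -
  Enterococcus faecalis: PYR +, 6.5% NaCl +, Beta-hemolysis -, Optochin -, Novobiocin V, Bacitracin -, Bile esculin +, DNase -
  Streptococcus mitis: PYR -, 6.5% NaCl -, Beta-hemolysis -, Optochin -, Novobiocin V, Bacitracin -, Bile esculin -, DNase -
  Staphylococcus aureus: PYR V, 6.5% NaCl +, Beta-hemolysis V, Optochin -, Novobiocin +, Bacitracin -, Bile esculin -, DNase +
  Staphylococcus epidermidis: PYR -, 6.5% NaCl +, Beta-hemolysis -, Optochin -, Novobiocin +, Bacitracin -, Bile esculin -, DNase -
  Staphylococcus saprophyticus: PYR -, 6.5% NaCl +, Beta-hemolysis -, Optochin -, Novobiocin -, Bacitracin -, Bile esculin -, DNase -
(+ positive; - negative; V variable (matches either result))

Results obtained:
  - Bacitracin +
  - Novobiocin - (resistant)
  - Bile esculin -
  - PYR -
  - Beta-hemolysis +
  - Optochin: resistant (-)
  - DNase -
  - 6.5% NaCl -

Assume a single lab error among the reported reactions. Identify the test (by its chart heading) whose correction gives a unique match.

Bacitracin

As reported, no row in the chart matches all 8 reactions.
Reversing Bile esculin → still no organism matches.
Reversing Optochin → still no organism matches.
Reversing PYR → still no organism matches.
Reversing Novobiocin → still no organism matches.
Reversing Bacitracin (to -) → unique match: Streptococcus agalactiae.
Reversing Beta-hemolysis → still no organism matches.
Reversing DNase → still no organism matches.
Reversing 6.5% NaCl → still no organism matches.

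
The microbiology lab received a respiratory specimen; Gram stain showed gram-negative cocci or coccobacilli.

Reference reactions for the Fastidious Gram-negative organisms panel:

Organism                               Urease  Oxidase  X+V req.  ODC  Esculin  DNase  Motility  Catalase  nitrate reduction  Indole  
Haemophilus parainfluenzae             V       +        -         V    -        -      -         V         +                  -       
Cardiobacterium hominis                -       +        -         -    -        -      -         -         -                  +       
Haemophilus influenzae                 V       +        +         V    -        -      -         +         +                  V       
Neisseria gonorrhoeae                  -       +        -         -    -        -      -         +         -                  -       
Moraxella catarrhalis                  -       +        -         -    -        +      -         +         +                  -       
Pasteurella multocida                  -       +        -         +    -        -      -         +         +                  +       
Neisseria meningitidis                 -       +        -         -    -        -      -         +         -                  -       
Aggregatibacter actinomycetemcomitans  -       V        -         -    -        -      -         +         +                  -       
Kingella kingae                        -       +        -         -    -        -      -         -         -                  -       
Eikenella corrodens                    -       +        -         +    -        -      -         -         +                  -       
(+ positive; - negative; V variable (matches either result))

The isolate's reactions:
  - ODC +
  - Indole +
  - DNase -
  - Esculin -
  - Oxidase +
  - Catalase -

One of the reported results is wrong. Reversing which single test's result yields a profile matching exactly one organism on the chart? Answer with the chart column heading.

As reported, no row in the chart matches all 6 reactions.
Reversing Esculin → still no organism matches.
Reversing ODC (to -) → unique match: Cardiobacterium hominis.
Reversing DNase → still no organism matches.
Reversing Catalase → 2 organisms match (not unique).
Reversing Oxidase → still no organism matches.
Reversing Indole → 2 organisms match (not unique).

ODC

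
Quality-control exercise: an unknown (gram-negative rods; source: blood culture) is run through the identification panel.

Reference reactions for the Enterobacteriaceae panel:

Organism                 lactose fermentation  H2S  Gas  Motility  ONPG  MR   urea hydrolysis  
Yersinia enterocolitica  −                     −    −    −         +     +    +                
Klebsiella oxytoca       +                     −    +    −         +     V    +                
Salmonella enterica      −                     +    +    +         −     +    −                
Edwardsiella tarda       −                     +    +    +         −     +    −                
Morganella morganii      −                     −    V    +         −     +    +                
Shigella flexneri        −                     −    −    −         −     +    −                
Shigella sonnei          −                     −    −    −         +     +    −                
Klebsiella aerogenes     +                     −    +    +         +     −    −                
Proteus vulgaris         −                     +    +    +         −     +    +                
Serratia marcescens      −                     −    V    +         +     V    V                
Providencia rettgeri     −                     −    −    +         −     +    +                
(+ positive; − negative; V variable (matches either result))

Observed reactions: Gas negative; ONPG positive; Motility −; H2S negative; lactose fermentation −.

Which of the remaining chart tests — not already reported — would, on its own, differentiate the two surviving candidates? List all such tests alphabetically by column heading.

urea hydrolysis

lactose fermentation −: excludes Klebsiella oxytoca, Klebsiella aerogenes — 9 left.
Gas −: excludes Salmonella enterica, Edwardsiella tarda, Proteus vulgaris — 6 left.
ONPG +: excludes Morganella morganii, Shigella flexneri, Providencia rettgeri — 3 left.
H2S −: all 3 remaining candidates are consistent.
Motility −: excludes Serratia marcescens — 2 left.
Two candidates remain: Shigella sonnei and Yersinia enterocolitica.
  MR: + vs + — same for both, does not separate.
  urea hydrolysis: Shigella sonnei −, Yersinia enterocolitica + — discriminates.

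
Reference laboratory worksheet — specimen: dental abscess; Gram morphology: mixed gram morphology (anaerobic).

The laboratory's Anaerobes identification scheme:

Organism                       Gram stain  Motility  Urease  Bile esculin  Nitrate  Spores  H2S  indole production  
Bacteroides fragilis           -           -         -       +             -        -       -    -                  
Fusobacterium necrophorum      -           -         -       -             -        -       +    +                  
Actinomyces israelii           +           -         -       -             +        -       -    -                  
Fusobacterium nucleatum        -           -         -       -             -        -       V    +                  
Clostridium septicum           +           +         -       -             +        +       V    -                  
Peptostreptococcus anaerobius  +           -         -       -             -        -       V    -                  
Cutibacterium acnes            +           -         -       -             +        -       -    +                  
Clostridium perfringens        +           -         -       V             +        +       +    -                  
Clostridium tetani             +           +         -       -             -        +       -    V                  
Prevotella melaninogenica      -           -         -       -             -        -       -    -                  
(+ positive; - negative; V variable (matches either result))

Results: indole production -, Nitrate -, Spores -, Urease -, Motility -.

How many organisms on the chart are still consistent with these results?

Spores -: excludes Clostridium septicum, Clostridium perfringens, Clostridium tetani — 7 left.
Urease -: all 7 remaining candidates are consistent.
Nitrate -: excludes Actinomyces israelii, Cutibacterium acnes — 5 left.
Motility -: all 5 remaining candidates are consistent.
indole production -: excludes Fusobacterium necrophorum, Fusobacterium nucleatum — 3 left.
Still consistent: Bacteroides fragilis, Peptostreptococcus anaerobius, Prevotella melaninogenica.

3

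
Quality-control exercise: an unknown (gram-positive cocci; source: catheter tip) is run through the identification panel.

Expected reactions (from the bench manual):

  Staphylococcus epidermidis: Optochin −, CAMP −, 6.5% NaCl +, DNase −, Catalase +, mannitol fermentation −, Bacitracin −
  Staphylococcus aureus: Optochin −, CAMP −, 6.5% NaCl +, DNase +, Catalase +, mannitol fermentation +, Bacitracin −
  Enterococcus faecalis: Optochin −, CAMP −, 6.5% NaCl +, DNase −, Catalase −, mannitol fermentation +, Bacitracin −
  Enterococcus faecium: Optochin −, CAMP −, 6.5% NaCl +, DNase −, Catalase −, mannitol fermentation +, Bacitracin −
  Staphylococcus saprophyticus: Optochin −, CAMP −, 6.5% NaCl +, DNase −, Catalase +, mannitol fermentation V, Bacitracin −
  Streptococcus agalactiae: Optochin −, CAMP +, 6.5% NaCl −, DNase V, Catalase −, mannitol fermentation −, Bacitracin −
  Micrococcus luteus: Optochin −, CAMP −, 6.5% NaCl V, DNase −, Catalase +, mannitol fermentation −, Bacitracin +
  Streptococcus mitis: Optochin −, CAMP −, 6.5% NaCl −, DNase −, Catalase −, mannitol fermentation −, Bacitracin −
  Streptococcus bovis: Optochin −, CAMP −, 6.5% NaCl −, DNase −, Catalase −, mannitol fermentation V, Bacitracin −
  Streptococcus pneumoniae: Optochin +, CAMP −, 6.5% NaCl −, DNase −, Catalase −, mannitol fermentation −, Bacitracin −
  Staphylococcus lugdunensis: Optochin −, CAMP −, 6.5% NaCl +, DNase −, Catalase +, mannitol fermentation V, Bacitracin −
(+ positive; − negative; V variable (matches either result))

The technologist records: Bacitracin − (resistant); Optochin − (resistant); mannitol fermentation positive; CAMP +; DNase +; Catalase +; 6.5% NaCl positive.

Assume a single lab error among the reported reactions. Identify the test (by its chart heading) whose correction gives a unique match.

CAMP

As reported, no row in the chart matches all 7 reactions.
Reversing Bacitracin → still no organism matches.
Reversing DNase → still no organism matches.
Reversing mannitol fermentation → still no organism matches.
Reversing CAMP (to −) → unique match: Staphylococcus aureus.
Reversing Catalase → still no organism matches.
Reversing 6.5% NaCl → still no organism matches.
Reversing Optochin → still no organism matches.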